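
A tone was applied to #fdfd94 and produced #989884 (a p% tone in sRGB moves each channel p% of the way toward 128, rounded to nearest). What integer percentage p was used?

81%

#fdfd94 is rgb(253, 253, 148); #989884 is rgb(152, 152, 132).
On the R channel (widest range): 152 ≈ 253 + (p/100)(128 − 253), so p ≈ 100×(152 − 253)/(128 − 253) = -10100/-125 = 80.80.
p = 81 reproduces all three channels after rounding.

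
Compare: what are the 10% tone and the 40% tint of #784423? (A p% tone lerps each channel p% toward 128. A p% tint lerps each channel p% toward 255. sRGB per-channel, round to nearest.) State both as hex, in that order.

#794a2c, #ae8f7b

#784423 is rgb(120, 68, 35).
10% tone:
  R: 120 + 0.8 = 120.8 → 121
  G: 68 + 0.1×(128−68) = 68 + 6 = 74 → 74
  B: 35 + 9.3 = 44.3 → 44
  → #794a2c
40% tint:
  R: 120 + 0.4×(255−120) = 120 + 54 = 174 → 174
  G: 68 + 0.4×(255−68) = 68 + 74.8 = 142.8 → 143
  B: 35 + 88 = 123 → 123
  → #ae8f7b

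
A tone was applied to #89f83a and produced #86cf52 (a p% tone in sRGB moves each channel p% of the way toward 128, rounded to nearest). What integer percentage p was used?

#89f83a is rgb(137, 248, 58); #86cf52 is rgb(134, 207, 82).
On the G channel (widest range): 207 ≈ 248 + (p/100)(128 − 248), so p ≈ 100×(207 − 248)/(128 − 248) = -4100/-120 = 34.17.
p = 34 reproduces all three channels after rounding.

34%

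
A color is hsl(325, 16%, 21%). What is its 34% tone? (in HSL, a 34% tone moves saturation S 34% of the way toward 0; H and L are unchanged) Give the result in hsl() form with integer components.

S moves 34% from 16 toward 0: 16 − 5.44 = 10.56 → 11.
H and L are unchanged.

hsl(325, 11%, 21%)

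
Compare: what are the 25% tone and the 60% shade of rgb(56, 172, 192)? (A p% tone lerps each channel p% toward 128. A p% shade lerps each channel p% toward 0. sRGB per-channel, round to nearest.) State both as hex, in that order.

25% tone:
  R: 56 + 0.25×(128−56) = 56 + 18 = 74 → 74
  G: 172 − 11 = 161 → 161
  B: 192 − 16 = 176 → 176
  → #4aa1b0
60% shade:
  R: 56 + 0.6×(0−56) = 56 − 33.6 = 22.4 → 22
  G: 172 + 0.6×(0−172) = 172 − 103.2 = 68.8 → 69
  B: 192 + 0.6×(0−192) = 192 − 115.2 = 76.8 → 77
  → #16454d

#4aa1b0, #16454d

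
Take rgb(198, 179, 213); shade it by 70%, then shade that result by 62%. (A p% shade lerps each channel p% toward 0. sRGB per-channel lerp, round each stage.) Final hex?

Lerp each channel 70% toward 0:
  R: 198 + 0.7×(0−198) = 198 − 138.6 = 59.4 → 59
  G: 179 + 0.7×(0−179) = 179 − 125.3 = 53.7 → 54
  B: 213 + 0.7×(0−213) = 213 − 149.1 = 63.9 → 64
After the shade: rgb(59, 54, 64) = #3b3640.
Per channel, c → c + 0.62(0 − c):
  R: 59 + 0.62×(0−59) = 59 − 36.58 = 22.42 → 22
  G: 54 + 0.62×(0−54) = 54 − 33.48 = 20.52 → 21
  B: 64 − 39.68 = 24.32 → 24
rgb(22, 21, 24) = #161518.

#161518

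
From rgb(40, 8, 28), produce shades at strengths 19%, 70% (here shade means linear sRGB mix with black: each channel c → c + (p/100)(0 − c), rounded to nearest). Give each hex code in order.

#200617, #0C0208

19%: (40 − 7.6 = 32.4→32, 8 − 1.52 = 6.48→6, 28 − 5.32 = 22.68→23) → #200617
70%: (40 − 28 = 12→12, 8 − 5.6 = 2.4→2, 28 − 19.6 = 8.4→8) → #0C0208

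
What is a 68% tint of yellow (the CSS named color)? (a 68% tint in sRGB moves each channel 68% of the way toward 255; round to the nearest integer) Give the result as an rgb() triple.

rgb(255, 255, 173)

CSS yellow is rgb(255, 255, 0).
Per channel, c → c + 0.68(255 − c):
  R: 255 + 0.68×(255−255) = 255 + 0 = 255 → 255
  G: 255 + 0.68×(255−255) = 255 + 0 = 255 → 255
  B: 0 + 0.68×(255−0) = 0 + 173.4 = 173.4 → 173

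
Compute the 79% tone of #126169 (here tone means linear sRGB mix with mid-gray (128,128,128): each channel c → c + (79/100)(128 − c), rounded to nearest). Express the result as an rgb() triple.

rgb(105, 121, 123)

#126169 is rgb(18, 97, 105).
Per channel, c → c + 0.79(128 − c):
  R: 18 + 0.79×(128−18) = 18 + 86.9 = 104.9 → 105
  G: 97 + 0.79×(128−97) = 97 + 24.49 = 121.49 → 121
  B: 105 + 18.17 = 123.17 → 123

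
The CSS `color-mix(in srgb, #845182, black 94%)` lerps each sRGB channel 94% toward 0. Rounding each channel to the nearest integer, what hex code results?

#080508

#845182 is rgb(132, 81, 130).
Lerp each channel 94% toward 0:
  R: 132 + 0.94×(0−132) = 132 − 124.08 = 7.92 → 8
  G: 81 − 76.14 = 4.86 → 5
  B: 130 + 0.94×(0−130) = 130 − 122.2 = 7.8 → 8
rgb(8, 5, 8) = #080508.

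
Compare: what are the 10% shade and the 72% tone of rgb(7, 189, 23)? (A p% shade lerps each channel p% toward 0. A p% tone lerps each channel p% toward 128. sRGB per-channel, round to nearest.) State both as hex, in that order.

10% shade:
  R: 7 + 0.1×(0−7) = 7 − 0.7 = 6.3 → 6
  G: 189 − 18.9 = 170.1 → 170
  B: 23 − 2.3 = 20.7 → 21
  → #06AA15
72% tone:
  R: 7 + 87.12 = 94.12 → 94
  G: 189 + 0.72×(128−189) = 189 − 43.92 = 145.08 → 145
  B: 23 + 75.6 = 98.6 → 99
  → #5E9163

#06AA15, #5E9163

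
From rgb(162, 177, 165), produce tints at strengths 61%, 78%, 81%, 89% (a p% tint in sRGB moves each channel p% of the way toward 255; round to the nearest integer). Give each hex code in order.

61%: (162 + 56.73 = 218.73→219, 177 + 47.58 = 224.58→225, 165 + 54.9 = 219.9→220) → #DBE1DC
78%: (162 + 72.54 = 234.54→235, 177 + 60.84 = 237.84→238, 165 + 70.2 = 235.2→235) → #EBEEEB
81%: (162 + 75.33 = 237.33→237, 177 + 63.18 = 240.18→240, 165 + 72.9 = 237.9→238) → #EDF0EE
89%: (162 + 82.77 = 244.77→245, 177 + 69.42 = 246.42→246, 165 + 80.1 = 245.1→245) → #F5F6F5

#DBE1DC, #EBEEEB, #EDF0EE, #F5F6F5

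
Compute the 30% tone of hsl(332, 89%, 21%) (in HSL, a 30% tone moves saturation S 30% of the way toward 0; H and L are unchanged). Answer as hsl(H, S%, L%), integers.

hsl(332, 62%, 21%)

S moves 30% from 89 toward 0: 89 − 26.7 = 62.3 → 62.
H and L are unchanged.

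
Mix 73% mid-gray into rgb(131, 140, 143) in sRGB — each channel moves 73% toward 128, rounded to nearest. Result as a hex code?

#818384

A 73% tone moves each channel 73% toward 128:
  R: 131 − 2.19 = 128.81 → 129
  G: 140 − 8.76 = 131.24 → 131
  B: 143 + 0.73×(128−143) = 143 − 10.95 = 132.05 → 132
rgb(129, 131, 132) = #818384.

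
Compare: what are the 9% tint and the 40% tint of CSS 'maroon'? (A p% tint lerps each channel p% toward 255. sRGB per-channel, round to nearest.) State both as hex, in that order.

CSS maroon is rgb(128, 0, 0).
9% tint:
  R: 128 + 0.09×(255−128) = 128 + 11.43 = 139.43 → 139
  G: 0 + 22.95 = 22.95 → 23
  B: 0 + 0.09×(255−0) = 0 + 22.95 = 22.95 → 23
  → #8b1717
40% tint:
  R: 128 + 50.8 = 178.8 → 179
  G: 0 + 102 = 102 → 102
  B: 0 + 0.4×(255−0) = 0 + 102 = 102 → 102
  → #b36666

#8b1717, #b36666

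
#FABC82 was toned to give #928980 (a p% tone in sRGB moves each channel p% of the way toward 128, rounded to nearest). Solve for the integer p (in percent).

85%

#FABC82 is rgb(250, 188, 130); #928980 is rgb(146, 137, 128).
On the R channel (widest range): 146 ≈ 250 + (p/100)(128 − 250), so p ≈ 100×(146 − 250)/(128 − 250) = -10400/-122 = 85.25.
p = 85 reproduces all three channels after rounding.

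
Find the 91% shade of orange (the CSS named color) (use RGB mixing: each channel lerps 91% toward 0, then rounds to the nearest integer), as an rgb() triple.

CSS orange is rgb(255, 165, 0).
A 91% shade moves each channel 91% toward 0:
  R: 255 − 232.05 = 22.95 → 23
  G: 165 − 150.15 = 14.85 → 15
  B: 0 + 0 = 0 → 0

rgb(23, 15, 0)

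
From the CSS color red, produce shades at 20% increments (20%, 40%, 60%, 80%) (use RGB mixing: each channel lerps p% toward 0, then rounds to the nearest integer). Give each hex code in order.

#CC0000, #990000, #660000, #330000

CSS red is rgb(255, 0, 0).
20%: (255 − 51 = 204→204, 0→0, 0→0) → #CC0000
40%: (255 − 102 = 153→153, 0→0, 0→0) → #990000
60%: (255 − 153 = 102→102, 0→0, 0→0) → #660000
80%: (255 − 204 = 51→51, 0→0, 0→0) → #330000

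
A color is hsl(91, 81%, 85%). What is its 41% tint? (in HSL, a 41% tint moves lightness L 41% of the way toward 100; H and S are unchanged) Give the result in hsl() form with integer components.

hsl(91, 81%, 91%)

L moves 41% from 85 toward 100: 85 + 6.15 = 91.15 → 91.
H and S are unchanged.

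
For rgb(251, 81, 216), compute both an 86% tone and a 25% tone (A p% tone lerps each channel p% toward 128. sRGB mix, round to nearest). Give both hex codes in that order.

86% tone:
  R: 251 + 0.86×(128−251) = 251 − 105.78 = 145.22 → 145
  G: 81 + 0.86×(128−81) = 81 + 40.42 = 121.42 → 121
  B: 216 + 0.86×(128−216) = 216 − 75.68 = 140.32 → 140
  → #91798c
25% tone:
  R: 251 − 30.75 = 220.25 → 220
  G: 81 + 0.25×(128−81) = 81 + 11.75 = 92.75 → 93
  B: 216 − 22 = 194 → 194
  → #dc5dc2

#91798c, #dc5dc2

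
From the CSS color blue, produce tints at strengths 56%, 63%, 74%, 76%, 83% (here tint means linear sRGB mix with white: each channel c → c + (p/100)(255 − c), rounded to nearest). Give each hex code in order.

CSS blue is rgb(0, 0, 255).
56%: (0 + 142.8 = 142.8→143, 0 + 142.8 = 142.8→143, 255→255) → #8F8FFF
63%: (0 + 160.65 = 160.65→161, 0 + 160.65 = 160.65→161, 255→255) → #A1A1FF
74%: (0 + 188.7 = 188.7→189, 0 + 188.7 = 188.7→189, 255→255) → #BDBDFF
76%: (0 + 193.8 = 193.8→194, 0 + 193.8 = 193.8→194, 255→255) → #C2C2FF
83%: (0 + 211.65 = 211.65→212, 0 + 211.65 = 211.65→212, 255→255) → #D4D4FF

#8F8FFF, #A1A1FF, #BDBDFF, #C2C2FF, #D4D4FF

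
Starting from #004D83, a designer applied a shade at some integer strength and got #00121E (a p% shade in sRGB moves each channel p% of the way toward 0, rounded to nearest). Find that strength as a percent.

77%

#004D83 is rgb(0, 77, 131); #00121E is rgb(0, 18, 30).
On the B channel (widest range): 30 ≈ 131 + (p/100)(0 − 131), so p ≈ 100×(30 − 131)/(0 − 131) = -10100/-131 = 77.10.
p = 77 reproduces all three channels after rounding.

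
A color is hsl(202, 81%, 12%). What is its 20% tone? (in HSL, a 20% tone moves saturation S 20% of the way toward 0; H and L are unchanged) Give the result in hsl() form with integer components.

hsl(202, 65%, 12%)

S moves 20% from 81 toward 0: 81 − 16.2 = 64.8 → 65.
H and L are unchanged.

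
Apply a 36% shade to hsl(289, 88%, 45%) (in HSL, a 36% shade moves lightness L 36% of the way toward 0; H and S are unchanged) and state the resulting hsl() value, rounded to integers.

hsl(289, 88%, 29%)

L moves 36% from 45 toward 0: 45 − 16.2 = 28.8 → 29.
H and S are unchanged.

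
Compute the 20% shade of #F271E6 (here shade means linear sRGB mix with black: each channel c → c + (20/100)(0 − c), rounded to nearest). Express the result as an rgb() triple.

#F271E6 is rgb(242, 113, 230).
Lerp each channel 20% toward 0:
  R: 242 + 0.2×(0−242) = 242 − 48.4 = 193.6 → 194
  G: 113 + 0.2×(0−113) = 113 − 22.6 = 90.4 → 90
  B: 230 + 0.2×(0−230) = 230 − 46 = 184 → 184

rgb(194, 90, 184)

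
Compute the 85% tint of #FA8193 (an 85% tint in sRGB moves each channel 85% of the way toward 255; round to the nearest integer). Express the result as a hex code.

#FEECEF

#FA8193 is rgb(250, 129, 147).
Per channel, c → c + 0.85(255 − c):
  R: 250 + 0.85×(255−250) = 250 + 4.25 = 254.25 → 254
  G: 129 + 107.1 = 236.1 → 236
  B: 147 + 91.8 = 238.8 → 239
rgb(254, 236, 239) = #FEECEF.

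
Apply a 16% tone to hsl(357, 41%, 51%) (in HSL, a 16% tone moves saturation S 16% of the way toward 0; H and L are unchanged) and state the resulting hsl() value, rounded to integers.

hsl(357, 34%, 51%)

S moves 16% from 41 toward 0: 41 − 6.56 = 34.44 → 34.
H and L are unchanged.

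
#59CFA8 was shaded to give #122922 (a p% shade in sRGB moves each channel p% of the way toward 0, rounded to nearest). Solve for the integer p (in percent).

#59CFA8 is rgb(89, 207, 168); #122922 is rgb(18, 41, 34).
On the G channel (widest range): 41 ≈ 207 + (p/100)(0 − 207), so p ≈ 100×(41 − 207)/(0 − 207) = -16600/-207 = 80.19.
p = 80 reproduces all three channels after rounding.

80%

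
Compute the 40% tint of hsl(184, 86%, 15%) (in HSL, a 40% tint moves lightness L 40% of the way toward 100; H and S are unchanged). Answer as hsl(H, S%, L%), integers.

L moves 40% from 15 toward 100: 15 + 34 = 49 → 49.
H and S are unchanged.

hsl(184, 86%, 49%)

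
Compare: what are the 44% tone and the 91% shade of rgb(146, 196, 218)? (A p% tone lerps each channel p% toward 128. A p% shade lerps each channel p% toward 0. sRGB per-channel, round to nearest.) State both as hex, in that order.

#8AA6B2, #0D1214

44% tone:
  R: 146 + 0.44×(128−146) = 146 − 7.92 = 138.08 → 138
  G: 196 + 0.44×(128−196) = 196 − 29.92 = 166.08 → 166
  B: 218 − 39.6 = 178.4 → 178
  → #8AA6B2
91% shade:
  R: 146 − 132.86 = 13.14 → 13
  G: 196 + 0.91×(0−196) = 196 − 178.36 = 17.64 → 18
  B: 218 + 0.91×(0−218) = 218 − 198.38 = 19.62 → 20
  → #0D1214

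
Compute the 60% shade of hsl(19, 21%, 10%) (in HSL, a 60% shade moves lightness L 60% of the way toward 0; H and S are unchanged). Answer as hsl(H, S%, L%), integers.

L moves 60% from 10 toward 0: 10 − 6 = 4 → 4.
H and S are unchanged.

hsl(19, 21%, 4%)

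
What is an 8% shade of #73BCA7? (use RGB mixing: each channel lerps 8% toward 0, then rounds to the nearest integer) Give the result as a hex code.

#6AAD9A

#73BCA7 is rgb(115, 188, 167).
Lerp each channel 8% toward 0:
  R: 115 − 9.2 = 105.8 → 106
  G: 188 − 15.04 = 172.96 → 173
  B: 167 − 13.36 = 153.64 → 154
rgb(106, 173, 154) = #6AAD9A.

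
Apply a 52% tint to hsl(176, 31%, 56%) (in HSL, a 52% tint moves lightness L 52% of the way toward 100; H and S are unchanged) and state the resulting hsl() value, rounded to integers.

hsl(176, 31%, 79%)

L moves 52% from 56 toward 100: 56 + 22.88 = 78.88 → 79.
H and S are unchanged.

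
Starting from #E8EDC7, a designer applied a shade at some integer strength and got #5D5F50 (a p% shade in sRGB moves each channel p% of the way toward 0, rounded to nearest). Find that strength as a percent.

60%

#E8EDC7 is rgb(232, 237, 199); #5D5F50 is rgb(93, 95, 80).
On the G channel (widest range): 95 ≈ 237 + (p/100)(0 − 237), so p ≈ 100×(95 − 237)/(0 − 237) = -14200/-237 = 59.92.
p = 60 reproduces all three channels after rounding.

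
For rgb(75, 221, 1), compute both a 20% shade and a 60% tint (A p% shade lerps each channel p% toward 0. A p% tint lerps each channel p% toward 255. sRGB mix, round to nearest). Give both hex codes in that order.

#3cb101, #b7f199

20% shade:
  R: 75 − 15 = 60 → 60
  G: 221 − 44.2 = 176.8 → 177
  B: 1 + 0.2×(0−1) = 1 − 0.2 = 0.8 → 1
  → #3cb101
60% tint:
  R: 75 + 0.6×(255−75) = 75 + 108 = 183 → 183
  G: 221 + 20.4 = 241.4 → 241
  B: 1 + 152.4 = 153.4 → 153
  → #b7f199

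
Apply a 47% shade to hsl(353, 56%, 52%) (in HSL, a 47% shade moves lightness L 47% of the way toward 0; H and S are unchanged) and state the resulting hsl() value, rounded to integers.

hsl(353, 56%, 28%)

L moves 47% from 52 toward 0: 52 − 24.44 = 27.56 → 28.
H and S are unchanged.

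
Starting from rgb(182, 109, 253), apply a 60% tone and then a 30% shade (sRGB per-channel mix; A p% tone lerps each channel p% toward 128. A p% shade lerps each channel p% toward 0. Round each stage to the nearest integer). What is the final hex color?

#69547D

A 60% tone moves each channel 60% toward 128:
  R: 182 + 0.6×(128−182) = 182 − 32.4 = 149.6 → 150
  G: 109 + 11.4 = 120.4 → 120
  B: 253 + 0.6×(128−253) = 253 − 75 = 178 → 178
After the tone: rgb(150, 120, 178) = #9678B2.
A 30% shade moves each channel 30% toward 0:
  R: 150 − 45 = 105 → 105
  G: 120 − 36 = 84 → 84
  B: 178 + 0.3×(0−178) = 178 − 53.4 = 124.6 → 125
rgb(105, 84, 125) = #69547D.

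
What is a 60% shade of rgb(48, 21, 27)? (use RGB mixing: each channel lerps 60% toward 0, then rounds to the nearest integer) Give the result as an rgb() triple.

rgb(19, 8, 11)

Per channel, c → c + 0.6(0 − c):
  R: 48 − 28.8 = 19.2 → 19
  G: 21 + 0.6×(0−21) = 21 − 12.6 = 8.4 → 8
  B: 27 − 16.2 = 10.8 → 11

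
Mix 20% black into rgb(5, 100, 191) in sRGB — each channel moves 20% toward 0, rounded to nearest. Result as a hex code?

#045099

Lerp each channel 20% toward 0:
  R: 5 + 0.2×(0−5) = 5 − 1 = 4 → 4
  G: 100 + 0.2×(0−100) = 100 − 20 = 80 → 80
  B: 191 + 0.2×(0−191) = 191 − 38.2 = 152.8 → 153
rgb(4, 80, 153) = #045099.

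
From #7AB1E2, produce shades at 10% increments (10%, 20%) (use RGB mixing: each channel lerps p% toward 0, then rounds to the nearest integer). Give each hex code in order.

#6E9FCB, #628EB5

#7AB1E2 is rgb(122, 177, 226).
10%: (122 − 12.2 = 109.8→110, 177 − 17.7 = 159.3→159, 226 − 22.6 = 203.4→203) → #6E9FCB
20%: (122 − 24.4 = 97.6→98, 177 − 35.4 = 141.6→142, 226 − 45.2 = 180.8→181) → #628EB5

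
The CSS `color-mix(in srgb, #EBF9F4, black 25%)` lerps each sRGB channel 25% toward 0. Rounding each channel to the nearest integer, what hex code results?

#B0BBB7

#EBF9F4 is rgb(235, 249, 244).
Per channel, c → c + 0.25(0 − c):
  R: 235 − 58.75 = 176.25 → 176
  G: 249 + 0.25×(0−249) = 249 − 62.25 = 186.75 → 187
  B: 244 + 0.25×(0−244) = 244 − 61 = 183 → 183
rgb(176, 187, 183) = #B0BBB7.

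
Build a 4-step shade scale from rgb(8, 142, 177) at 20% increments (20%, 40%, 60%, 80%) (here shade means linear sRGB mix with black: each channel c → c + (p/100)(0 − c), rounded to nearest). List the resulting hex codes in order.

20%: (8 − 1.6 = 6.4→6, 142 − 28.4 = 113.6→114, 177 − 35.4 = 141.6→142) → #06728E
40%: (8 − 3.2 = 4.8→5, 142 − 56.8 = 85.2→85, 177 − 70.8 = 106.2→106) → #05556A
60%: (8 − 4.8 = 3.2→3, 142 − 85.2 = 56.8→57, 177 − 106.2 = 70.8→71) → #033947
80%: (8 − 6.4 = 1.6→2, 142 − 113.6 = 28.4→28, 177 − 141.6 = 35.4→35) → #021C23

#06728E, #05556A, #033947, #021C23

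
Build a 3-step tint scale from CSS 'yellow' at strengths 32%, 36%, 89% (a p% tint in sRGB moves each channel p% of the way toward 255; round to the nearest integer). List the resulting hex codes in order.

#FFFF52, #FFFF5C, #FFFFE3

CSS yellow is rgb(255, 255, 0).
32%: (255→255, 255→255, 0 + 81.6 = 81.6→82) → #FFFF52
36%: (255→255, 255→255, 0 + 91.8 = 91.8→92) → #FFFF5C
89%: (255→255, 255→255, 0 + 226.95 = 226.95→227) → #FFFFE3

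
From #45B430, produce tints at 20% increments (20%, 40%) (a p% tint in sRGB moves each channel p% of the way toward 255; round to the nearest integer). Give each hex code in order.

#6AC359, #8FD283

#45B430 is rgb(69, 180, 48).
20%: (69 + 37.2 = 106.2→106, 180 + 15 = 195→195, 48 + 41.4 = 89.4→89) → #6AC359
40%: (69 + 74.4 = 143.4→143, 180 + 30 = 210→210, 48 + 82.8 = 130.8→131) → #8FD283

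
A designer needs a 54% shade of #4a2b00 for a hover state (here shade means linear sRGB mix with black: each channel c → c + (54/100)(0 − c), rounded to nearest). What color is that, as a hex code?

#4a2b00 is rgb(74, 43, 0).
A 54% shade moves each channel 54% toward 0:
  R: 74 + 0.54×(0−74) = 74 − 39.96 = 34.04 → 34
  G: 43 + 0.54×(0−43) = 43 − 23.22 = 19.78 → 20
  B: 0 + 0.54×(0−0) = 0 + 0 = 0 → 0
rgb(34, 20, 0) = #221400.

#221400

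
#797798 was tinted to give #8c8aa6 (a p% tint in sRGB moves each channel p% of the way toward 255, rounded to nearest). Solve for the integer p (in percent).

14%

#797798 is rgb(121, 119, 152); #8c8aa6 is rgb(140, 138, 166).
On the G channel (widest range): 138 ≈ 119 + (p/100)(255 − 119), so p ≈ 100×(138 − 119)/(255 − 119) = 1900/136 = 13.97.
p = 14 reproduces all three channels after rounding.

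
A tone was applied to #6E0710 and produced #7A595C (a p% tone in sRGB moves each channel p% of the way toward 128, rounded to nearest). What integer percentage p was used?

#6E0710 is rgb(110, 7, 16); #7A595C is rgb(122, 89, 92).
On the G channel (widest range): 89 ≈ 7 + (p/100)(128 − 7), so p ≈ 100×(89 − 7)/(128 − 7) = 8200/121 = 67.77.
p = 68 reproduces all three channels after rounding.

68%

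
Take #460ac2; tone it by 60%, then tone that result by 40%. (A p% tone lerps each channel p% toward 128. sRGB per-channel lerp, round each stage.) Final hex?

#460ac2 is rgb(70, 10, 194).
Per channel, c → c + 0.6(128 − c):
  R: 70 + 34.8 = 104.8 → 105
  G: 10 + 70.8 = 80.8 → 81
  B: 194 + 0.6×(128−194) = 194 − 39.6 = 154.4 → 154
After the tone: rgb(105, 81, 154) = #69519a.
Per channel, c → c + 0.4(128 − c):
  R: 105 + 0.4×(128−105) = 105 + 9.2 = 114.2 → 114
  G: 81 + 0.4×(128−81) = 81 + 18.8 = 99.8 → 100
  B: 154 − 10.4 = 143.6 → 144
rgb(114, 100, 144) = #726490.

#726490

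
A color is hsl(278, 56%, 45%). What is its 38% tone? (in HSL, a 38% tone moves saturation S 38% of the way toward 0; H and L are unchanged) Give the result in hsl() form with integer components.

S moves 38% from 56 toward 0: 56 − 21.28 = 34.72 → 35.
H and L are unchanged.

hsl(278, 35%, 45%)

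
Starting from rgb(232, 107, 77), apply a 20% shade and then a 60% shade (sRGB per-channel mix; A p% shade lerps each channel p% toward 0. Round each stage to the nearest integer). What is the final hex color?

Lerp each channel 20% toward 0:
  R: 232 + 0.2×(0−232) = 232 − 46.4 = 185.6 → 186
  G: 107 + 0.2×(0−107) = 107 − 21.4 = 85.6 → 86
  B: 77 + 0.2×(0−77) = 77 − 15.4 = 61.6 → 62
After the shade: rgb(186, 86, 62) = #BA563E.
Lerp each channel 60% toward 0:
  R: 186 + 0.6×(0−186) = 186 − 111.6 = 74.4 → 74
  G: 86 + 0.6×(0−86) = 86 − 51.6 = 34.4 → 34
  B: 62 − 37.2 = 24.8 → 25
rgb(74, 34, 25) = #4A2219.

#4A2219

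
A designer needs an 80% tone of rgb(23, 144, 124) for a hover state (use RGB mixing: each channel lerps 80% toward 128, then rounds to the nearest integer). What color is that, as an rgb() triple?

An 80% tone moves each channel 80% toward 128:
  R: 23 + 0.8×(128−23) = 23 + 84 = 107 → 107
  G: 144 + 0.8×(128−144) = 144 − 12.8 = 131.2 → 131
  B: 124 + 0.8×(128−124) = 124 + 3.2 = 127.2 → 127

rgb(107, 131, 127)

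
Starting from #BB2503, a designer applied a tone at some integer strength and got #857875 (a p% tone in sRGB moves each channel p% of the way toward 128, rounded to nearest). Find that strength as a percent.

#BB2503 is rgb(187, 37, 3); #857875 is rgb(133, 120, 117).
On the B channel (widest range): 117 ≈ 3 + (p/100)(128 − 3), so p ≈ 100×(117 − 3)/(128 − 3) = 11400/125 = 91.20.
p = 91 reproduces all three channels after rounding.

91%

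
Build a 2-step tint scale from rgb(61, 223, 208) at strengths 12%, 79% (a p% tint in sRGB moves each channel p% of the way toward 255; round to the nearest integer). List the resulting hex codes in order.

12%: (61 + 23.28 = 84.28→84, 223 + 3.84 = 226.84→227, 208 + 5.64 = 213.64→214) → #54E3D6
79%: (61 + 153.26 = 214.26→214, 223 + 25.28 = 248.28→248, 208 + 37.13 = 245.13→245) → #D6F8F5

#54E3D6, #D6F8F5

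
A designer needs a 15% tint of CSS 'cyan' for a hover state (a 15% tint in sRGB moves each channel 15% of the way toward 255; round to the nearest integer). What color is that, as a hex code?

CSS cyan is rgb(0, 255, 255).
Per channel, c → c + 0.15(255 − c):
  R: 0 + 0.15×(255−0) = 0 + 38.25 = 38.25 → 38
  G: 255 + 0 = 255 → 255
  B: 255 + 0.15×(255−255) = 255 + 0 = 255 → 255
rgb(38, 255, 255) = #26FFFF.

#26FFFF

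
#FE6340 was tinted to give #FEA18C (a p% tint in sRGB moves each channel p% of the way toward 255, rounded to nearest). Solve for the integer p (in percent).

40%

#FE6340 is rgb(254, 99, 64); #FEA18C is rgb(254, 161, 140).
On the B channel (widest range): 140 ≈ 64 + (p/100)(255 − 64), so p ≈ 100×(140 − 64)/(255 − 64) = 7600/191 = 39.79.
p = 40 reproduces all three channels after rounding.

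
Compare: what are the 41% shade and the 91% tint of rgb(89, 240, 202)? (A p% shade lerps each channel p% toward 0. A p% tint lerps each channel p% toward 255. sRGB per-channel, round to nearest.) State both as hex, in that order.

41% shade:
  R: 89 − 36.49 = 52.51 → 53
  G: 240 + 0.41×(0−240) = 240 − 98.4 = 141.6 → 142
  B: 202 − 82.82 = 119.18 → 119
  → #358E77
91% tint:
  R: 89 + 151.06 = 240.06 → 240
  G: 240 + 13.65 = 253.65 → 254
  B: 202 + 48.23 = 250.23 → 250
  → #F0FEFA

#358E77, #F0FEFA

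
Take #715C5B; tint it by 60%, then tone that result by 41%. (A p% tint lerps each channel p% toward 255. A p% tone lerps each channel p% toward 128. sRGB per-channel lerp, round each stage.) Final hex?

#A9A5A4

#715C5B is rgb(113, 92, 91).
A 60% tint moves each channel 60% toward 255:
  R: 113 + 85.2 = 198.2 → 198
  G: 92 + 0.6×(255−92) = 92 + 97.8 = 189.8 → 190
  B: 91 + 98.4 = 189.4 → 189
After the tint: rgb(198, 190, 189) = #C6BEBD.
Per channel, c → c + 0.41(128 − c):
  R: 198 + 0.41×(128−198) = 198 − 28.7 = 169.3 → 169
  G: 190 + 0.41×(128−190) = 190 − 25.42 = 164.58 → 165
  B: 189 − 25.01 = 163.99 → 164
rgb(169, 165, 164) = #A9A5A4.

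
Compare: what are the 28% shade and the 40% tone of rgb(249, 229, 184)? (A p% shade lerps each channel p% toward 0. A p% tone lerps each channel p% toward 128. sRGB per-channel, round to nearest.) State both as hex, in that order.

#B3A584, #C9BDA2

28% shade:
  R: 249 + 0.28×(0−249) = 249 − 69.72 = 179.28 → 179
  G: 229 − 64.12 = 164.88 → 165
  B: 184 − 51.52 = 132.48 → 132
  → #B3A584
40% tone:
  R: 249 + 0.4×(128−249) = 249 − 48.4 = 200.6 → 201
  G: 229 − 40.4 = 188.6 → 189
  B: 184 − 22.4 = 161.6 → 162
  → #C9BDA2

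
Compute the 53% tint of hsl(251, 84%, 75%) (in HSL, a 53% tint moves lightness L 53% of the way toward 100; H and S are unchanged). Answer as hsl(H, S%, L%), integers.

L moves 53% from 75 toward 100: 75 + 13.25 = 88.25 → 88.
H and S are unchanged.

hsl(251, 84%, 88%)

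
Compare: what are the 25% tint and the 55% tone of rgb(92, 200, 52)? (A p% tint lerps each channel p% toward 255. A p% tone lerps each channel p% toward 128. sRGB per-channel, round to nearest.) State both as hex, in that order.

25% tint:
  R: 92 + 40.75 = 132.75 → 133
  G: 200 + 0.25×(255−200) = 200 + 13.75 = 213.75 → 214
  B: 52 + 0.25×(255−52) = 52 + 50.75 = 102.75 → 103
  → #85d667
55% tone:
  R: 92 + 0.55×(128−92) = 92 + 19.8 = 111.8 → 112
  G: 200 + 0.55×(128−200) = 200 − 39.6 = 160.4 → 160
  B: 52 + 41.8 = 93.8 → 94
  → #70a05e

#85d667, #70a05e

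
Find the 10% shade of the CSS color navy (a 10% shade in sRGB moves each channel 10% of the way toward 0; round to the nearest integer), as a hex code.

#000073

CSS navy is rgb(0, 0, 128).
Lerp each channel 10% toward 0:
  R: 0 + 0 = 0 → 0
  G: 0 + 0 = 0 → 0
  B: 128 + 0.1×(0−128) = 128 − 12.8 = 115.2 → 115
rgb(0, 0, 115) = #000073.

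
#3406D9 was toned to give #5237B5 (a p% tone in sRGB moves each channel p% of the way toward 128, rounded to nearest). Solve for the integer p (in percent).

40%

#3406D9 is rgb(52, 6, 217); #5237B5 is rgb(82, 55, 181).
On the G channel (widest range): 55 ≈ 6 + (p/100)(128 − 6), so p ≈ 100×(55 − 6)/(128 − 6) = 4900/122 = 40.16.
p = 40 reproduces all three channels after rounding.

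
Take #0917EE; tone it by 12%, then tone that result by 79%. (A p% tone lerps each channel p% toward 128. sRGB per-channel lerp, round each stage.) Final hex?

#0917EE is rgb(9, 23, 238).
A 12% tone moves each channel 12% toward 128:
  R: 9 + 0.12×(128−9) = 9 + 14.28 = 23.28 → 23
  G: 23 + 12.6 = 35.6 → 36
  B: 238 − 13.2 = 224.8 → 225
After the tone: rgb(23, 36, 225) = #1724E1.
Lerp each channel 79% toward 128:
  R: 23 + 82.95 = 105.95 → 106
  G: 36 + 0.79×(128−36) = 36 + 72.68 = 108.68 → 109
  B: 225 − 76.63 = 148.37 → 148
rgb(106, 109, 148) = #6A6D94.

#6A6D94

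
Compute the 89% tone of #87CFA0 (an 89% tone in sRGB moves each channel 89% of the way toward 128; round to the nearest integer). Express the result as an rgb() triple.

rgb(129, 137, 132)

#87CFA0 is rgb(135, 207, 160).
Lerp each channel 89% toward 128:
  R: 135 − 6.23 = 128.77 → 129
  G: 207 + 0.89×(128−207) = 207 − 70.31 = 136.69 → 137
  B: 160 + 0.89×(128−160) = 160 − 28.48 = 131.52 → 132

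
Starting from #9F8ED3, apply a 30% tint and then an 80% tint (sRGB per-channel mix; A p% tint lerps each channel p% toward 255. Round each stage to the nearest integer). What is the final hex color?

#9F8ED3 is rgb(159, 142, 211).
Lerp each channel 30% toward 255:
  R: 159 + 0.3×(255−159) = 159 + 28.8 = 187.8 → 188
  G: 142 + 0.3×(255−142) = 142 + 33.9 = 175.9 → 176
  B: 211 + 0.3×(255−211) = 211 + 13.2 = 224.2 → 224
After the tint: rgb(188, 176, 224) = #BCB0E0.
Per channel, c → c + 0.8(255 − c):
  R: 188 + 0.8×(255−188) = 188 + 53.6 = 241.6 → 242
  G: 176 + 0.8×(255−176) = 176 + 63.2 = 239.2 → 239
  B: 224 + 24.8 = 248.8 → 249
rgb(242, 239, 249) = #F2EFF9.

#F2EFF9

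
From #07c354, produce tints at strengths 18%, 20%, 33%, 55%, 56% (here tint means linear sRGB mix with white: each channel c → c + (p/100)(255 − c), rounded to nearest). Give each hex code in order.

#34ce73, #39cf76, #59d78c, #8fe4b2, #92e5b4

#07c354 is rgb(7, 195, 84).
18%: (7 + 44.64 = 51.64→52, 195 + 10.8 = 205.8→206, 84 + 30.78 = 114.78→115) → #34ce73
20%: (7 + 49.6 = 56.6→57, 195 + 12 = 207→207, 84 + 34.2 = 118.2→118) → #39cf76
33%: (7 + 81.84 = 88.84→89, 195 + 19.8 = 214.8→215, 84 + 56.43 = 140.43→140) → #59d78c
55%: (7 + 136.4 = 143.4→143, 195 + 33 = 228→228, 84 + 94.05 = 178.05→178) → #8fe4b2
56%: (7 + 138.88 = 145.88→146, 195 + 33.6 = 228.6→229, 84 + 95.76 = 179.76→180) → #92e5b4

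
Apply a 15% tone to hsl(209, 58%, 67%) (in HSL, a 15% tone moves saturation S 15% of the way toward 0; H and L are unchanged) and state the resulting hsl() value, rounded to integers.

S moves 15% from 58 toward 0: 58 − 8.7 = 49.3 → 49.
H and L are unchanged.

hsl(209, 49%, 67%)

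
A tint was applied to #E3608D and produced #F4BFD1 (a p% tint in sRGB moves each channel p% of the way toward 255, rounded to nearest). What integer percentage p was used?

60%

#E3608D is rgb(227, 96, 141); #F4BFD1 is rgb(244, 191, 209).
On the G channel (widest range): 191 ≈ 96 + (p/100)(255 − 96), so p ≈ 100×(191 − 96)/(255 − 96) = 9500/159 = 59.75.
p = 60 reproduces all three channels after rounding.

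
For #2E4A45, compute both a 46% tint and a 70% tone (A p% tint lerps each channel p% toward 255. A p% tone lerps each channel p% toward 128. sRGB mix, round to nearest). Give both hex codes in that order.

#8E9D9B, #67706E

#2E4A45 is rgb(46, 74, 69).
46% tint:
  R: 46 + 0.46×(255−46) = 46 + 96.14 = 142.14 → 142
  G: 74 + 83.26 = 157.26 → 157
  B: 69 + 0.46×(255−69) = 69 + 85.56 = 154.56 → 155
  → #8E9D9B
70% tone:
  R: 46 + 57.4 = 103.4 → 103
  G: 74 + 37.8 = 111.8 → 112
  B: 69 + 41.3 = 110.3 → 110
  → #67706E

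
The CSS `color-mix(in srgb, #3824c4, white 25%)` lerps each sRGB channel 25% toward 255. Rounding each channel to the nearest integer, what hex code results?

#3824c4 is rgb(56, 36, 196).
A 25% tint moves each channel 25% toward 255:
  R: 56 + 0.25×(255−56) = 56 + 49.75 = 105.75 → 106
  G: 36 + 0.25×(255−36) = 36 + 54.75 = 90.75 → 91
  B: 196 + 14.75 = 210.75 → 211
rgb(106, 91, 211) = #6a5bd3.

#6a5bd3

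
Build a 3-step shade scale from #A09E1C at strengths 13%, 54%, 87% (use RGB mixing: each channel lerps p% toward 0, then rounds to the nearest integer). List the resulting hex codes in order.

#8B8918, #4A490D, #151504

#A09E1C is rgb(160, 158, 28).
13%: (160 − 20.8 = 139.2→139, 158 − 20.54 = 137.46→137, 28 − 3.64 = 24.36→24) → #8B8918
54%: (160 − 86.4 = 73.6→74, 158 − 85.32 = 72.68→73, 28 − 15.12 = 12.88→13) → #4A490D
87%: (160 − 139.2 = 20.8→21, 158 − 137.46 = 20.54→21, 28 − 24.36 = 3.64→4) → #151504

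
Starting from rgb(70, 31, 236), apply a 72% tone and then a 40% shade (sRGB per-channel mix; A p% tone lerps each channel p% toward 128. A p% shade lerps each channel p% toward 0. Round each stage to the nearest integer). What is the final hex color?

#433D5F

Per channel, c → c + 0.72(128 − c):
  R: 70 + 41.76 = 111.76 → 112
  G: 31 + 69.84 = 100.84 → 101
  B: 236 − 77.76 = 158.24 → 158
After the tone: rgb(112, 101, 158) = #70659E.
A 40% shade moves each channel 40% toward 0:
  R: 112 − 44.8 = 67.2 → 67
  G: 101 − 40.4 = 60.6 → 61
  B: 158 − 63.2 = 94.8 → 95
rgb(67, 61, 95) = #433D5F.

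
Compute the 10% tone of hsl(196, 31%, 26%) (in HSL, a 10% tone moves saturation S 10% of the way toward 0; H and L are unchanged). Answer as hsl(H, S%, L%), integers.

hsl(196, 28%, 26%)

S moves 10% from 31 toward 0: 31 − 3.1 = 27.9 → 28.
H and L are unchanged.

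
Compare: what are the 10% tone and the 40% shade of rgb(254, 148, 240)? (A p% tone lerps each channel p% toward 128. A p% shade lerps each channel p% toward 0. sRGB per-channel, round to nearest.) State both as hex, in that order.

#F192E5, #985990

10% tone:
  R: 254 + 0.1×(128−254) = 254 − 12.6 = 241.4 → 241
  G: 148 + 0.1×(128−148) = 148 − 2 = 146 → 146
  B: 240 − 11.2 = 228.8 → 229
  → #F192E5
40% shade:
  R: 254 − 101.6 = 152.4 → 152
  G: 148 + 0.4×(0−148) = 148 − 59.2 = 88.8 → 89
  B: 240 − 96 = 144 → 144
  → #985990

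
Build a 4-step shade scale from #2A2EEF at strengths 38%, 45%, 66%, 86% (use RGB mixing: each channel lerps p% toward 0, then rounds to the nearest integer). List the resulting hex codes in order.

#2A2EEF is rgb(42, 46, 239).
38%: (42 − 15.96 = 26.04→26, 46 − 17.48 = 28.52→29, 239 − 90.82 = 148.18→148) → #1A1D94
45%: (42 − 18.9 = 23.1→23, 46 − 20.7 = 25.3→25, 239 − 107.55 = 131.45→131) → #171983
66%: (42 − 27.72 = 14.28→14, 46 − 30.36 = 15.64→16, 239 − 157.74 = 81.26→81) → #0E1051
86%: (42 − 36.12 = 5.88→6, 46 − 39.56 = 6.44→6, 239 − 205.54 = 33.46→33) → #060621

#1A1D94, #171983, #0E1051, #060621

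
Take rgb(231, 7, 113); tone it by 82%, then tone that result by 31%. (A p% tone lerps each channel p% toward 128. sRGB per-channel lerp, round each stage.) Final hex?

#8D717E

Lerp each channel 82% toward 128:
  R: 231 + 0.82×(128−231) = 231 − 84.46 = 146.54 → 147
  G: 7 + 99.22 = 106.22 → 106
  B: 113 + 12.3 = 125.3 → 125
After the tone: rgb(147, 106, 125) = #936A7D.
Per channel, c → c + 0.31(128 − c):
  R: 147 + 0.31×(128−147) = 147 − 5.89 = 141.11 → 141
  G: 106 + 6.82 = 112.82 → 113
  B: 125 + 0.93 = 125.93 → 126
rgb(141, 113, 126) = #8D717E.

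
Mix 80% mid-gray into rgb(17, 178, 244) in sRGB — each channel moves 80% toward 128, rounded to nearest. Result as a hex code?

An 80% tone moves each channel 80% toward 128:
  R: 17 + 88.8 = 105.8 → 106
  G: 178 + 0.8×(128−178) = 178 − 40 = 138 → 138
  B: 244 + 0.8×(128−244) = 244 − 92.8 = 151.2 → 151
rgb(106, 138, 151) = #6A8A97.

#6A8A97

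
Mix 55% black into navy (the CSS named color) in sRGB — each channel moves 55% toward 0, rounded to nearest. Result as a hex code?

#00003A

CSS navy is rgb(0, 0, 128).
A 55% shade moves each channel 55% toward 0:
  R: 0 + 0.55×(0−0) = 0 + 0 = 0 → 0
  G: 0 + 0.55×(0−0) = 0 + 0 = 0 → 0
  B: 128 + 0.55×(0−128) = 128 − 70.4 = 57.6 → 58
rgb(0, 0, 58) = #00003A.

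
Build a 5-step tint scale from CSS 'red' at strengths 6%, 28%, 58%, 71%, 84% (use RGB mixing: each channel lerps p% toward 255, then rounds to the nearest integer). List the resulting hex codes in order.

CSS red is rgb(255, 0, 0).
6%: (255→255, 0 + 15.3 = 15.3→15, 0 + 15.3 = 15.3→15) → #ff0f0f
28%: (255→255, 0 + 71.4 = 71.4→71, 0 + 71.4 = 71.4→71) → #ff4747
58%: (255→255, 0 + 147.9 = 147.9→148, 0 + 147.9 = 147.9→148) → #ff9494
71%: (255→255, 0 + 181.05 = 181.05→181, 0 + 181.05 = 181.05→181) → #ffb5b5
84%: (255→255, 0 + 214.2 = 214.2→214, 0 + 214.2 = 214.2→214) → #ffd6d6

#ff0f0f, #ff4747, #ff9494, #ffb5b5, #ffd6d6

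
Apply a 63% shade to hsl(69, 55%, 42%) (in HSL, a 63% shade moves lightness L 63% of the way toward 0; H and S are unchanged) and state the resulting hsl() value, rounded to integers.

hsl(69, 55%, 16%)

L moves 63% from 42 toward 0: 42 − 26.46 = 15.54 → 16.
H and S are unchanged.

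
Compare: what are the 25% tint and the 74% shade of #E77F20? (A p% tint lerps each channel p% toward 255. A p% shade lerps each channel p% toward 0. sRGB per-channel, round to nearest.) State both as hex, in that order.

#ED9F58, #3C2108

#E77F20 is rgb(231, 127, 32).
25% tint:
  R: 231 + 0.25×(255−231) = 231 + 6 = 237 → 237
  G: 127 + 0.25×(255−127) = 127 + 32 = 159 → 159
  B: 32 + 55.75 = 87.75 → 88
  → #ED9F58
74% shade:
  R: 231 + 0.74×(0−231) = 231 − 170.94 = 60.06 → 60
  G: 127 + 0.74×(0−127) = 127 − 93.98 = 33.02 → 33
  B: 32 + 0.74×(0−32) = 32 − 23.68 = 8.32 → 8
  → #3C2108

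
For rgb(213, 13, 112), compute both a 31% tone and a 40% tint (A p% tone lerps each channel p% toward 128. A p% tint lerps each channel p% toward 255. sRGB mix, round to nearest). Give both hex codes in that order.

#bb3175, #e66ea9

31% tone:
  R: 213 − 26.35 = 186.65 → 187
  G: 13 + 35.65 = 48.65 → 49
  B: 112 + 0.31×(128−112) = 112 + 4.96 = 116.96 → 117
  → #bb3175
40% tint:
  R: 213 + 16.8 = 229.8 → 230
  G: 13 + 0.4×(255−13) = 13 + 96.8 = 109.8 → 110
  B: 112 + 0.4×(255−112) = 112 + 57.2 = 169.2 → 169
  → #e66ea9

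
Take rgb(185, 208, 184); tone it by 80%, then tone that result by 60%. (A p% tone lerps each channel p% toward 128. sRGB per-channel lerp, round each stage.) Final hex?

Per channel, c → c + 0.8(128 − c):
  R: 185 + 0.8×(128−185) = 185 − 45.6 = 139.4 → 139
  G: 208 + 0.8×(128−208) = 208 − 64 = 144 → 144
  B: 184 + 0.8×(128−184) = 184 − 44.8 = 139.2 → 139
After the tone: rgb(139, 144, 139) = #8B908B.
Per channel, c → c + 0.6(128 − c):
  R: 139 + 0.6×(128−139) = 139 − 6.6 = 132.4 → 132
  G: 144 − 9.6 = 134.4 → 134
  B: 139 + 0.6×(128−139) = 139 − 6.6 = 132.4 → 132
rgb(132, 134, 132) = #848684.

#848684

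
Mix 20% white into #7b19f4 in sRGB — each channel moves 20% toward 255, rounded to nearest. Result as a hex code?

#9547f6

#7b19f4 is rgb(123, 25, 244).
Lerp each channel 20% toward 255:
  R: 123 + 0.2×(255−123) = 123 + 26.4 = 149.4 → 149
  G: 25 + 46 = 71 → 71
  B: 244 + 0.2×(255−244) = 244 + 2.2 = 246.2 → 246
rgb(149, 71, 246) = #9547f6.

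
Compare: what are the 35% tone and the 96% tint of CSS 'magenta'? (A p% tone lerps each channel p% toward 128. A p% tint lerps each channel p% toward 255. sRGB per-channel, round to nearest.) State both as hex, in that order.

#d32dd3, #fff5ff

CSS magenta is rgb(255, 0, 255).
35% tone:
  R: 255 + 0.35×(128−255) = 255 − 44.45 = 210.55 → 211
  G: 0 + 44.8 = 44.8 → 45
  B: 255 + 0.35×(128−255) = 255 − 44.45 = 210.55 → 211
  → #d32dd3
96% tint:
  R: 255 + 0.96×(255−255) = 255 + 0 = 255 → 255
  G: 0 + 0.96×(255−0) = 0 + 244.8 = 244.8 → 245
  B: 255 + 0.96×(255−255) = 255 + 0 = 255 → 255
  → #fff5ff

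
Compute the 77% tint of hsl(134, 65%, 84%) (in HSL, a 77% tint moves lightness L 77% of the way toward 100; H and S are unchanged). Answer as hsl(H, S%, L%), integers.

hsl(134, 65%, 96%)

L moves 77% from 84 toward 100: 84 + 12.32 = 96.32 → 96.
H and S are unchanged.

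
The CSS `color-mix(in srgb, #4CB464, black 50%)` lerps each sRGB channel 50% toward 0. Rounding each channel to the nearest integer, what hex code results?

#265A32

#4CB464 is rgb(76, 180, 100).
Lerp each channel 50% toward 0:
  R: 76 − 38 = 38 → 38
  G: 180 − 90 = 90 → 90
  B: 100 + 0.5×(0−100) = 100 − 50 = 50 → 50
rgb(38, 90, 50) = #265A32.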